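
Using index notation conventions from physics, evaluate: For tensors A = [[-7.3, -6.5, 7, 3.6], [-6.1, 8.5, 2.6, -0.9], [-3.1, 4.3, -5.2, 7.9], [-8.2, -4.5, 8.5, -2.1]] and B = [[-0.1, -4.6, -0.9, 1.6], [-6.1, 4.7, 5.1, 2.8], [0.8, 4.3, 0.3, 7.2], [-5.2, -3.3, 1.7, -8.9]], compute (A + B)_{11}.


Tensor addition is component-wise: (A + B)_{ij} = A_{ij} + B_{ij}.
A_{11} = -7.3
B_{11} = -0.1
(A + B)_{11} = -7.3 + -0.1 = -7.4

-7.4


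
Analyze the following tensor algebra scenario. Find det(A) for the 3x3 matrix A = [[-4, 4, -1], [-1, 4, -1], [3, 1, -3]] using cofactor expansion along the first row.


Expanding along the first row, det(A) = a11*M_11 - a12*M_12 + a13*M_13, where M_1j is the (1,j) minor.
Minor M_11 = 4*-3 - -1*1 = -11
Minor M_12 = -1*-3 - -1*3 = 6
Minor M_13 = -1*1 - 4*3 = -13
det = -4*(-11) - 4*(6) + -1*(-13)
    = 44 - 24 + 13
    = 33

33


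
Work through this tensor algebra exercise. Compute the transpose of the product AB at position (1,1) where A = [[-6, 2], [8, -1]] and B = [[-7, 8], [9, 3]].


(AB)^T_{ij} = (AB)_{ji} = sum_k A_{jk} B_{ki}.
For i=1, j=1 we need (AB)_{11}:
A_{11} * B_{11} = -6 * -7 = 42
A_{12} * B_{21} = 2 * 9 = 18
Sum = 42 + 18 = 60

60


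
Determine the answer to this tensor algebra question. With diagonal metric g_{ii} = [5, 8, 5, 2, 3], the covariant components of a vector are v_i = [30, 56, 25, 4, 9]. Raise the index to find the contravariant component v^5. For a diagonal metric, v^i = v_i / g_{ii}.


To raise an index with a diagonal metric: v^i = v_i / g_{ii}.
For index 5: v_5 = 9, g_{55} = 3
v^5 = 9 / 3 = 3

3


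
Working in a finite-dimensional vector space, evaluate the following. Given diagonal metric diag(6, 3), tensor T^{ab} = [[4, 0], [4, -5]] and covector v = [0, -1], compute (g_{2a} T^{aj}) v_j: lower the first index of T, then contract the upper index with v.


Step 1: lower the first index. For a diagonal metric, g_{ia} T^{aj} = g_{ii} T^{ij} (no sum on i).
g_{22} = 3
S_2{}^1 = 3 * T^{21} = 3 * 4 = 12
S_2{}^2 = 3 * T^{22} = 3 * -5 = -15
Step 2: contract S_2{}^j with v_j.
S_2{}^1 * v_1 = 12 * 0 = 0
S_2{}^2 * v_2 = -15 * -1 = 15
Result = 0 + 15 = 15

15


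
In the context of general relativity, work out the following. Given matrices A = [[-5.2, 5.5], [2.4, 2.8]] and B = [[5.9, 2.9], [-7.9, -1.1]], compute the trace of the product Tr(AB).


Tr(AB) = sum_i (AB)_{ii} where (AB)_{ii} = sum_k A_{ik} B_{ki}.
(AB)_{11} = -5.2*5.9 + 5.5*-7.9 = -74.13
(AB)_{22} = 2.4*2.9 + 2.8*-1.1 = 3.88
Tr(AB) = -74.13 + 3.88 = -70.25

-70.25


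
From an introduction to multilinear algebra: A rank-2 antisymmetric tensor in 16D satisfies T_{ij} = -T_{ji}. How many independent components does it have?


An antisymmetric rank-2 tensor satisfies A_{ij} = -A_{ji}, so diagonal entries are zero.
The independent components are the upper-triangular entries: C(n, 2) = n(n-1)/2.
n = 16
C(16, 2) = 16 * 15 / 2 = 240 / 2 = 120

120


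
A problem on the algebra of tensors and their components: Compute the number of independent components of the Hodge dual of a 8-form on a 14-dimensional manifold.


The Hodge dual of a p-form on an n-dimensional manifold is an (n-p)-form.
n = 14, p = 8, so dual degree = 14 - 8 = 6
The number of components is C(n, n-p) = C(14, 6) = 3003

3003


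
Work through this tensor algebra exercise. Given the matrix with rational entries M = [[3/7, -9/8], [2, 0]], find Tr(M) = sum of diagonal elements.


The trace is the sum of diagonal entries.
Diagonal: M[1,1] = 3/7, M[2,2] = 0
Tr(M) = 3/7 + 0
Computing step by step:
After adding M[1,1]: 3/7
After adding M[2,2]: 3/7
Tr(M) = 3/7

3/7


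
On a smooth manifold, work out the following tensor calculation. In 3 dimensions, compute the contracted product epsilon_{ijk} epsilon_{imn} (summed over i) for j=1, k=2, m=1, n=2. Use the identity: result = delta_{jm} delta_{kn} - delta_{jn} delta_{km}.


Using the identity: epsilon_{ijk} epsilon_{imn} = delta_{jm} delta_{kn} - delta_{jn} delta_{km}.
delta_{11} = 1
delta_{22} = 1
delta_{12} = 0
delta_{21} = 0
Result = 1 * 1 - 0 * 0 = 1 - 0 = 1

1


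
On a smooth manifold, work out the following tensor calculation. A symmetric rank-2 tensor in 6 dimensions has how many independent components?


A symmetric rank-2 tensor in d dimensions has d(d+1)/2 independent components.
d = 6
d(d+1)/2 = 6 * 7 / 2 = 42 / 2 = 21

21


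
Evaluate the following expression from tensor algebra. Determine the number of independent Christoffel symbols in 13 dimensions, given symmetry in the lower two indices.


Christoffel symbols Gamma^k_{ij} are symmetric in i,j, so there are d * d(d+1)/2 independent symbols.
d = 13
d(d+1)/2 = 13 * 14 / 2 = 91
Total = 13 * 91 = 1183

1183


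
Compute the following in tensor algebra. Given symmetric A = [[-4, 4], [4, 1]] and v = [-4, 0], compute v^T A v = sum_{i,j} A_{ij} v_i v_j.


First compute Av:
(Av)_1 = -4*-4 + 4*0 = 16
(Av)_2 = 4*-4 + 1*0 = -16
Av = [16, -16]
Then v^T (Av) = -4*16 + 0*-16
= -64 + 0 = -64

-64


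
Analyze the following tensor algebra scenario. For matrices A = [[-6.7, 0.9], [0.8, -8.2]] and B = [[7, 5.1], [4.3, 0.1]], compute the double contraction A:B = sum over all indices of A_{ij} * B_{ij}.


A:B = sum over all i,j of A_{ij} * B_{ij}.
Row 1: -6.7*7=-46.9, 0.9*5.1=4.59 => row sum = -42.31
Row 2: 0.8*4.3=3.44, -8.2*0.1=-0.82 => row sum = 2.62
Total = -42.31 + 2.62 = -39.69

-39.69


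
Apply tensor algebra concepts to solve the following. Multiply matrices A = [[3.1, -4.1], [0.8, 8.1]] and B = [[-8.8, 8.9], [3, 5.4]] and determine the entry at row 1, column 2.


(AB)_{ij} = sum_k A_{ik} B_{kj}.
For i=1, j=2:
A_{11} * B_{12} = 3.1 * 8.9 = 27.59
A_{12} * B_{22} = -4.1 * 5.4 = -22.14
Sum = 27.59 + -22.14 = 5.45

5.45


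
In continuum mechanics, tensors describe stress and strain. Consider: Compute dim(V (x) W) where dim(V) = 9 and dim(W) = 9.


The dimension of a tensor product is the product of dimensions.
dim(V) = 9, dim(W) = 9
dim(V (x) W) = 9 * 9 = 81

81


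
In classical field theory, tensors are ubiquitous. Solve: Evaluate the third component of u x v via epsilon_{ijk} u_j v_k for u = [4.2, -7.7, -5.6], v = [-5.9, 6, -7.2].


(u x v)_3 = sum_{j,k} epsilon_{3jk} u_j v_k. Only permutations of (1,2,3) contribute; the two non-zero terms are:
eps_{312} u_1 v_2 = 1 * 4.2 * 6 = 25.2
eps_{321} u_2 v_1 = -1 * -7.7 * -5.9 = -45.43
(u x v)_3 = -20.23

-20.23


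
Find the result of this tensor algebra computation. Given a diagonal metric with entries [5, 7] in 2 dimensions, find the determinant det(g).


For a diagonal metric, the determinant is the product of diagonal entries.
Diagonal entries: 5, 7
det(g) = 5 * 7 = 35

35


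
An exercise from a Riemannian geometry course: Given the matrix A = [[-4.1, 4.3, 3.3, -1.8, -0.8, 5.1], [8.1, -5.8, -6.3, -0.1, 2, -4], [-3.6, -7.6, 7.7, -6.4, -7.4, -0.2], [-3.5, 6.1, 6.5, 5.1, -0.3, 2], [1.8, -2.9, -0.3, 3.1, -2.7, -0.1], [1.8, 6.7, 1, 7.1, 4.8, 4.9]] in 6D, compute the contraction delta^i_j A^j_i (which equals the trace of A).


The contraction (trace) of a rank-2 tensor is the sum of its diagonal elements.
Diagonal entries: A[1,1] = -4.1, A[2,2] = -5.8, A[3,3] = 7.7, A[4,4] = 5.1, A[5,5] = -2.7, A[6,6] = 4.9
Tr(A) = -4.1 + -5.8 + 7.7 + 5.1 + -2.7 + 4.9 = 5.1

5.1


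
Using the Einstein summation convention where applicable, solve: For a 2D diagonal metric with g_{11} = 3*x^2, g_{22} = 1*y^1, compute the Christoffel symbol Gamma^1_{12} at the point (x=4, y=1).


For a diagonal metric, Gamma^k_{ij} = (1/2) g^{kk} (dg_{ik}/dx_j + dg_{jk}/dx_i - dg_{ij}/dx_k).
The metric is diagonal, so g_{ab} = 0 for a != b.
At the given point: g_{11} = 48, g_{22} = 1
g^{11} = 1/48
dg_{11}/dx_2 = dg_{11}/dx_2 = 0
dg_{21}/dx_1 = 0 (off-diagonal)
dg_{12}/dx_1 = 0 (off-diagonal)
Numerator = 0 + 0 - 0 = 0
Gamma^1_{12} = 0 / (2 * 48) = 0

0


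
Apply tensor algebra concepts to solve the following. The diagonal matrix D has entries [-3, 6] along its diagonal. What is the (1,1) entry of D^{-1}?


For a diagonal matrix, the inverse has entries (D^{-1})_{ii} = 1/d_{ii}.
The diagonal entries are: d_{11} = -3, d_{22} = 6
We need (D^{-1})_{11} = 1/d_{11} = 1/-3 = -1/3

-1/3


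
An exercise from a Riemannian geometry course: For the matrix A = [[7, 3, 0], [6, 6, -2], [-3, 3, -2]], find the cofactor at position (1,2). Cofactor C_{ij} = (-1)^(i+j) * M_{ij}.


To find cofactor C_{12}, delete row 1 and column 2.
The resulting 2x2 submatrix is: [[6, -2], [-3, -2]]
Minor M_{12} = 6*-2 - -2*-3
  = -12 - 6 = -18
Sign = (-1)^(1+2) = (-1)^3 = -1
Cofactor C_{12} = -1 * -18 = 18

18


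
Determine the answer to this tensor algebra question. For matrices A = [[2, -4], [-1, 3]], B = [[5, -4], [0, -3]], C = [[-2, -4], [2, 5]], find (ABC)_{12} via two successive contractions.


(ABC)_{12} = sum_m (AB)_{1m} C_{m2}. First compute row 1 of AB.
(AB)_{11} = 2*5 + -4*0 = 10
(AB)_{12} = 2*-4 + -4*-3 = 4
Now contract with column 2 of C:
(AB)_{11} * C_{12} = 10 * -4 = -40
(AB)_{12} * C_{22} = 4 * 5 = 20
(ABC)_{12} = -40 + 20 = -20

-20


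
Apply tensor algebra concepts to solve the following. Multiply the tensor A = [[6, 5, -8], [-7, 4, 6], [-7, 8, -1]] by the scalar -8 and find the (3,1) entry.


Scalar multiplication: (cA)_{ij} = c * A_{ij}.
c = -8
A_{31} = -7
(cA)_{31} = -8 * -7 = 56

56


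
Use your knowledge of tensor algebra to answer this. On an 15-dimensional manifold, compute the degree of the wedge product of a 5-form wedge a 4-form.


The degree of a wedge product is the sum of the degrees of the individual forms.
Degrees: 5, 4
Total degree = 5 + 4 = 9

9


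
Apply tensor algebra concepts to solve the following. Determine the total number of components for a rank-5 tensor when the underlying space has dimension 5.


The number of components of a rank-r tensor in d dimensions is d^r.
Here d = 5 and r = 5.
5^5 = 3125

3125


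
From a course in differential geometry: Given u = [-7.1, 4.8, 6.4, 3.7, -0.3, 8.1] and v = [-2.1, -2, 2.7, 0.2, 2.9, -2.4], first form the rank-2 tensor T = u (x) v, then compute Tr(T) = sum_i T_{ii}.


The outer product gives T_{ij} = u_i v_j.
The trace (contraction) is Tr(T) = sum_i T_{ii} = sum_i u_i v_i.
Diagonal entries:
T_{11} = u_1 * v_1 = -7.1 * -2.1 = 14.91
T_{22} = u_2 * v_2 = 4.8 * -2 = -9.6
T_{33} = u_3 * v_3 = 6.4 * 2.7 = 17.28
T_{44} = u_4 * v_4 = 3.7 * 0.2 = 0.74
T_{55} = u_5 * v_5 = -0.3 * 2.9 = -0.87
T_{66} = u_6 * v_6 = 8.1 * -2.4 = -19.44
Tr(T) = 14.91 + -9.6 + 17.28 + 0.74 + -0.87 + -19.44 = 3.02

3.02


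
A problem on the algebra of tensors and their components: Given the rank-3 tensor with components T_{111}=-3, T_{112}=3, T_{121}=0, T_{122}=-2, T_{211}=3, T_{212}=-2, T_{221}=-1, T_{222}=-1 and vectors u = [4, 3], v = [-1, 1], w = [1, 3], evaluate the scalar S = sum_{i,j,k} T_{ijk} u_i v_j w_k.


S = sum over i,j,k of T_{ijk} u_i v_j w_k. Expanding all 8 terms:
T_{111}*u_1*v_1*w_1 = -3*4*-1*1 = 12  (running total: 12)
T_{112}*u_1*v_1*w_2 = 3*4*-1*3 = -36  (running total: -24)
T_{121}*u_1*v_2*w_1 = 0*4*1*1 = 0  (running total: -24)
T_{122}*u_1*v_2*w_2 = -2*4*1*3 = -24  (running total: -48)
T_{211}*u_2*v_1*w_1 = 3*3*-1*1 = -9  (running total: -57)
T_{212}*u_2*v_1*w_2 = -2*3*-1*3 = 18  (running total: -39)
T_{221}*u_2*v_2*w_1 = -1*3*1*1 = -3  (running total: -42)
T_{222}*u_2*v_2*w_2 = -1*3*1*3 = -9  (running total: -51)
S = -51

-51


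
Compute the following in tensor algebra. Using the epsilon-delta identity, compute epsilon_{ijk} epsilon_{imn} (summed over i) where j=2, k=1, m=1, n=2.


Using the identity: epsilon_{ijk} epsilon_{imn} = delta_{jm} delta_{kn} - delta_{jn} delta_{km}.
delta_{21} = 0
delta_{12} = 0
delta_{22} = 1
delta_{11} = 1
Result = 0 * 0 - 1 * 1 = 0 - 1 = -1

-1


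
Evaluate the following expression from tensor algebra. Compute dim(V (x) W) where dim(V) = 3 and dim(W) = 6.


The dimension of a tensor product is the product of dimensions.
dim(V) = 3, dim(W) = 6
dim(V (x) W) = 3 * 6 = 18

18


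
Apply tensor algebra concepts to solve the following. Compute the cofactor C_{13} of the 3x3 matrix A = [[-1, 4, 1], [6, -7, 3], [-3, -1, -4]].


To find cofactor C_{13}, delete row 1 and column 3.
The resulting 2x2 submatrix is: [[6, -7], [-3, -1]]
Minor M_{13} = 6*-1 - -7*-3
  = -6 - 21 = -27
Sign = (-1)^(1+3) = (-1)^4 = 1
Cofactor C_{13} = 1 * -27 = -27

-27


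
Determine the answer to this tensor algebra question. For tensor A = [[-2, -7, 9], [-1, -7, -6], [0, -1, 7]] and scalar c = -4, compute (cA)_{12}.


Scalar multiplication: (cA)_{ij} = c * A_{ij}.
c = -4
A_{12} = -7
(cA)_{12} = -4 * -7 = 28

28


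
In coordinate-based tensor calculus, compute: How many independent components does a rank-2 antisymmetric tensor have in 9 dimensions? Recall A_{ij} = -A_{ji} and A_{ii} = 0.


An antisymmetric rank-2 tensor satisfies A_{ij} = -A_{ji}, so diagonal entries are zero.
The independent components are the upper-triangular entries: C(n, 2) = n(n-1)/2.
n = 9
C(9, 2) = 9 * 8 / 2 = 72 / 2 = 36

36


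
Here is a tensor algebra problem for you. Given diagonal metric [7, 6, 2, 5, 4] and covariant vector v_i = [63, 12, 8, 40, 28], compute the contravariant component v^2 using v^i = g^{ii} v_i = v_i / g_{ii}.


To raise an index with a diagonal metric: v^i = v_i / g_{ii}.
For index 2: v_2 = 12, g_{22} = 6
v^2 = 12 / 6 = 2

2


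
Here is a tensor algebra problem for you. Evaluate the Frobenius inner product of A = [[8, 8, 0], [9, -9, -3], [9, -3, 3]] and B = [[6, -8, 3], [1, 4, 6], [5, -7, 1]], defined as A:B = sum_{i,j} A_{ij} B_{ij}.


A:B = sum over all i,j of A_{ij} * B_{ij}.
Row 1: 8*6=48, 8*-8=-64, 0*3=0 => row sum = -16
Row 2: 9*1=9, -9*4=-36, -3*6=-18 => row sum = -45
Row 3: 9*5=45, -3*-7=21, 3*1=3 => row sum = 69
Total = -16 + -45 + 69 = 8

8


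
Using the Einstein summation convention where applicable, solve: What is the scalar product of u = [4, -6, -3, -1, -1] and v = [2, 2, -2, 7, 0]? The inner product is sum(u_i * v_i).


The inner product u . v = sum of u_i * v_i.
Term-by-term: 4 * 2, -6 * 2, -3 * -2, -1 * 7, -1 * 0
Products: 8, -12, 6, -7, 0
Sum = 8 + -12 + 6 + -7 + 0 = -5

-5


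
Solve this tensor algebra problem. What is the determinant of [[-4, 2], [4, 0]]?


For a 2x2 matrix [[a, b], [c, d]], det = a*d - b*c.
a = -4, b = 2, c = 4, d = 0
a*d = -4 * 0 = 0
b*c = 2 * 4 = 8
det = 0 - 8 = -8

-8


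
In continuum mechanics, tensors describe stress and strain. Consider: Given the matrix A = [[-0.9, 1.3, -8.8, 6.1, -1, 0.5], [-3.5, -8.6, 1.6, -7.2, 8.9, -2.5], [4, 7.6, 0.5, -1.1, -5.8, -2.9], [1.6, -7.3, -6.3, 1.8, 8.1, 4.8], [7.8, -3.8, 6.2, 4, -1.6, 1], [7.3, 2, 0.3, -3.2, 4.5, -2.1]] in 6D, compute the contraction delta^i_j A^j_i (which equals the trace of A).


The contraction (trace) of a rank-2 tensor is the sum of its diagonal elements.
Diagonal entries: A[1,1] = -0.9, A[2,2] = -8.6, A[3,3] = 0.5, A[4,4] = 1.8, A[5,5] = -1.6, A[6,6] = -2.1
Tr(A) = -0.9 + -8.6 + 0.5 + 1.8 + -1.6 + -2.1 = -10.9

-10.9


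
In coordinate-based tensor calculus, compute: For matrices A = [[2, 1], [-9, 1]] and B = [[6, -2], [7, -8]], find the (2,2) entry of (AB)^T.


(AB)^T_{ij} = (AB)_{ji} = sum_k A_{jk} B_{ki}.
For i=2, j=2 we need (AB)_{22}:
A_{21} * B_{12} = -9 * -2 = 18
A_{22} * B_{22} = 1 * -8 = -8
Sum = 18 + -8 = 10

10


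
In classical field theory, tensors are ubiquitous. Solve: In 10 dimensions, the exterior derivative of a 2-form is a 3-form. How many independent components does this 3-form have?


The exterior derivative of a p-form is a (p+1)-form.
Its number of independent components is C(n, p+1).
n = 10, p+1 = 3
C(10, 3) = 120

120


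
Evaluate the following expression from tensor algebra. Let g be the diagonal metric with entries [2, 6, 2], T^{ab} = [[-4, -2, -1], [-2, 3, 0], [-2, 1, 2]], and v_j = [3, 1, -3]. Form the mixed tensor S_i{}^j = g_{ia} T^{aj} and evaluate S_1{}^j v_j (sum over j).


Step 1: lower the first index. For a diagonal metric, g_{ia} T^{aj} = g_{ii} T^{ij} (no sum on i).
g_{11} = 2
S_1{}^1 = 2 * T^{11} = 2 * -4 = -8
S_1{}^2 = 2 * T^{12} = 2 * -2 = -4
S_1{}^3 = 2 * T^{13} = 2 * -1 = -2
Step 2: contract S_1{}^j with v_j.
S_1{}^1 * v_1 = -8 * 3 = -24
S_1{}^2 * v_2 = -4 * 1 = -4
S_1{}^3 * v_3 = -2 * -3 = 6
Result = -24 + -4 + 6 = -22

-22


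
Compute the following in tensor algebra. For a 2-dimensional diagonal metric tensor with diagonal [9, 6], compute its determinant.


For a diagonal metric, the determinant is the product of diagonal entries.
Diagonal entries: 9, 6
det(g) = 9 * 6 = 54

54


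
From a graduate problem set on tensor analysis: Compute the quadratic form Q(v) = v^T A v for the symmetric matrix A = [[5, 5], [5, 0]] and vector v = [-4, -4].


First compute Av:
(Av)_1 = 5*-4 + 5*-4 = -40
(Av)_2 = 5*-4 + 0*-4 = -20
Av = [-40, -20]
Then v^T (Av) = -4*-40 + -4*-20
= 160 + 80 = 240

240


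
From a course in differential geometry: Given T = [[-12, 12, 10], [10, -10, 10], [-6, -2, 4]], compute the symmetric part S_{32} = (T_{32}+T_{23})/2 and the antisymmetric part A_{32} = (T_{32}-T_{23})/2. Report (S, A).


T_{32} = -2
T_{23} = 10
S_{32} = (-2 + 10)/2 = 8/2 = 4
A_{32} = (-2 - 10)/2 = -12/2 = -6
Check: S + A = 4 + -6 = -2 = T_{32}.

(4, -6)


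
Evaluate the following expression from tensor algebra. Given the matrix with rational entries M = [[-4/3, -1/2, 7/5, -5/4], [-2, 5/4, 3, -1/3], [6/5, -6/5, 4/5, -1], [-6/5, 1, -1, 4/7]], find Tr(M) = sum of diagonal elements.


The trace is the sum of diagonal entries.
Diagonal: M[1,1] = -4/3, M[2,2] = 5/4, M[3,3] = 4/5, M[4,4] = 4/7
Tr(M) = -4/3 + 5/4 + 4/5 + 4/7
Computing step by step:
After adding M[1,1]: -4/3
After adding M[2,2]: -1/12
After adding M[3,3]: 43/60
After adding M[4,4]: 541/420
Tr(M) = 541/420

541/420


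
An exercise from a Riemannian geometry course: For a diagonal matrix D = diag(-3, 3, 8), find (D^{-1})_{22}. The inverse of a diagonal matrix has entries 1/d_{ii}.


For a diagonal matrix, the inverse has entries (D^{-1})_{ii} = 1/d_{ii}.
The diagonal entries are: d_{11} = -3, d_{22} = 3, d_{33} = 8
We need (D^{-1})_{22} = 1/d_{22} = 1/3 = 1/3

1/3


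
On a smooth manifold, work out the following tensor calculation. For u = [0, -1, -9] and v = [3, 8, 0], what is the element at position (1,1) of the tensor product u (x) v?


The outer product entry T_{ij} = u_i * v_j.
We need i=1, j=1.
u_1 = 0, v_1 = 3
T_{1,1} = 0 * 3 = 0

0


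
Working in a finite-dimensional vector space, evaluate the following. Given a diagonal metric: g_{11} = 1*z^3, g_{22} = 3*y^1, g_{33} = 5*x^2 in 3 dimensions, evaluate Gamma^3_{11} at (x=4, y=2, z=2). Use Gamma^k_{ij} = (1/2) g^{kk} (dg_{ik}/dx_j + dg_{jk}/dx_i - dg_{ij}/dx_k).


For a diagonal metric, Gamma^k_{ij} = (1/2) g^{kk} (dg_{ik}/dx_j + dg_{jk}/dx_i - dg_{ij}/dx_k).
The metric is diagonal, so g_{ab} = 0 for a != b.
At the given point: g_{11} = 8, g_{22} = 6, g_{33} = 80
g^{33} = 1/80
dg_{13}/dx_1 = 0 (off-diagonal)
dg_{13}/dx_1 = 0 (off-diagonal)
dg_{11}/dx_3 = dg_{11}/dx_3 = 12
Numerator = 0 + 0 - 12 = -12
Gamma^3_{11} = -12 / (2 * 80) = -3/40

-3/40


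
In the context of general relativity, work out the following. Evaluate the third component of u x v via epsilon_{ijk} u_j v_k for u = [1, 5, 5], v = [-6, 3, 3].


(u x v)_3 = sum_{j,k} epsilon_{3jk} u_j v_k. Only permutations of (1,2,3) contribute; the two non-zero terms are:
eps_{312} u_1 v_2 = 1 * 1 * 3 = 3
eps_{321} u_2 v_1 = -1 * 5 * -6 = 30
(u x v)_3 = 33

33


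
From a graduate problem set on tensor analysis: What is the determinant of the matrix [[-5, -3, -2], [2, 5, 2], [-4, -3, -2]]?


Expanding along the first row, det(A) = a11*M_11 - a12*M_12 + a13*M_13, where M_1j is the (1,j) minor.
Minor M_11 = 5*-2 - 2*-3 = -4
Minor M_12 = 2*-2 - 2*-4 = 4
Minor M_13 = 2*-3 - 5*-4 = 14
det = -5*(-4) - -3*(4) + -2*(14)
    = 20 - -12 + -28
    = 4

4


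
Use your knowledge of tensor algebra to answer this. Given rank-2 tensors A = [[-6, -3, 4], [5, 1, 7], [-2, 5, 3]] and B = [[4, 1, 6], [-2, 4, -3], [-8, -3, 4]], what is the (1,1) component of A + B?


Tensor addition is component-wise: (A + B)_{ij} = A_{ij} + B_{ij}.
A_{11} = -6
B_{11} = 4
(A + B)_{11} = -6 + 4 = -2

-2


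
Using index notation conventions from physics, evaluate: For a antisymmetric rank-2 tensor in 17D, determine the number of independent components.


A antisymmetric rank-2 tensor in d dimensions has d(d-1)/2 independent components.
d = 17
d(d-1)/2 = 17 * 16 / 2 = 272 / 2 = 136

136


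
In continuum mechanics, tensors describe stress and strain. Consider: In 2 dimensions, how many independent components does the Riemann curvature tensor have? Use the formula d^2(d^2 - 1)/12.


The Riemann tensor in d dimensions has d^2(d^2 - 1)/12 independent components.
d = 2, so d^2 = 4
d^2 - 1 = 3
d^2(d^2 - 1) = 4 * 3 = 12
Divide by 12: 12 / 12 = 1

1


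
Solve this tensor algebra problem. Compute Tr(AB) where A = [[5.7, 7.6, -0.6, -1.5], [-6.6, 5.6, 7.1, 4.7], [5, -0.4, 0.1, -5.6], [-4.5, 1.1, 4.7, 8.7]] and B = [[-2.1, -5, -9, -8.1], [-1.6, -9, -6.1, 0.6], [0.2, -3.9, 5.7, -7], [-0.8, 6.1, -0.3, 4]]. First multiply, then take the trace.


Tr(AB) = sum_i (AB)_{ii} where (AB)_{ii} = sum_k A_{ik} B_{ki}.
(AB)_{11} = 5.7*-2.1 + 7.6*-1.6 + -0.6*0.2 + -1.5*-0.8 = -23.05
(AB)_{22} = -6.6*-5 + 5.6*-9 + 7.1*-3.9 + 4.7*6.1 = -16.42
(AB)_{33} = 5*-9 + -0.4*-6.1 + 0.1*5.7 + -5.6*-0.3 = -40.31
(AB)_{44} = -4.5*-8.1 + 1.1*0.6 + 4.7*-7 + 8.7*4 = 39.01
Tr(AB) = -23.05 + -16.42 + -40.31 + 39.01 = -40.77

-40.77


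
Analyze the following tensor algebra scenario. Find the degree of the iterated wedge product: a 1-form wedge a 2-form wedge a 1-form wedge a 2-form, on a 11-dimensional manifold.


The degree of a wedge product is the sum of the degrees of the individual forms.
Degrees: 1, 2, 1, 2
Total degree = 1 + 2 + 1 + 2 = 6

6


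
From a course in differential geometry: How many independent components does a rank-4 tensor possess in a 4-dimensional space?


The number of components of a rank-r tensor in d dimensions is d^r.
Here d = 4 and r = 4.
4^4 = 256

256


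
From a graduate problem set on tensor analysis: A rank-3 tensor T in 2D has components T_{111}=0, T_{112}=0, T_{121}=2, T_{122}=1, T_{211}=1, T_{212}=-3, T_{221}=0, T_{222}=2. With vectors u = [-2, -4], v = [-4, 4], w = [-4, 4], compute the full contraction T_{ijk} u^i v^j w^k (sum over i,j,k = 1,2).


S = sum over i,j,k of T_{ijk} u_i v_j w_k. Expanding all 8 terms:
T_{111}*u_1*v_1*w_1 = 0*-2*-4*-4 = 0  (running total: 0)
T_{112}*u_1*v_1*w_2 = 0*-2*-4*4 = 0  (running total: 0)
T_{121}*u_1*v_2*w_1 = 2*-2*4*-4 = 64  (running total: 64)
T_{122}*u_1*v_2*w_2 = 1*-2*4*4 = -32  (running total: 32)
T_{211}*u_2*v_1*w_1 = 1*-4*-4*-4 = -64  (running total: -32)
T_{212}*u_2*v_1*w_2 = -3*-4*-4*4 = -192  (running total: -224)
T_{221}*u_2*v_2*w_1 = 0*-4*4*-4 = 0  (running total: -224)
T_{222}*u_2*v_2*w_2 = 2*-4*4*4 = -128  (running total: -352)
S = -352

-352


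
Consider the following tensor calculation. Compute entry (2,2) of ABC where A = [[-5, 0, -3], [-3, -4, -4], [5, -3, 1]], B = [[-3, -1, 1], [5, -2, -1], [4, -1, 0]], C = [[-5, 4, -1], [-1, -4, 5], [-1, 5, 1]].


(ABC)_{22} = sum_m (AB)_{2m} C_{m2}. First compute row 2 of AB.
(AB)_{21} = -3*-3 + -4*5 + -4*4 = -27
(AB)_{22} = -3*-1 + -4*-2 + -4*-1 = 15
(AB)_{23} = -3*1 + -4*-1 + -4*0 = 1
Now contract with column 2 of C:
(AB)_{21} * C_{12} = -27 * 4 = -108
(AB)_{22} * C_{22} = 15 * -4 = -60
(AB)_{23} * C_{32} = 1 * 5 = 5
(ABC)_{22} = -108 + -60 + 5 = -163

-163


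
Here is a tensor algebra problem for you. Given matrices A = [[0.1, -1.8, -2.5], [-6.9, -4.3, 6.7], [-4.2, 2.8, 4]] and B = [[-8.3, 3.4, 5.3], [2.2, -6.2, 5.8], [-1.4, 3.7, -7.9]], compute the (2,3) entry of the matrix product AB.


(AB)_{ij} = sum_k A_{ik} B_{kj}.
For i=2, j=3:
A_{21} * B_{13} = -6.9 * 5.3 = -36.57
A_{22} * B_{23} = -4.3 * 5.8 = -24.94
A_{23} * B_{33} = 6.7 * -7.9 = -52.93
Sum = -36.57 + -24.94 + -52.93 = -114.44

-114.44


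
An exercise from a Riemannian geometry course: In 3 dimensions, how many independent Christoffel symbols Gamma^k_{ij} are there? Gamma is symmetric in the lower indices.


Christoffel symbols Gamma^k_{ij} are symmetric in i,j, so there are d * d(d+1)/2 independent symbols.
d = 3
d(d+1)/2 = 3 * 4 / 2 = 6
Total = 3 * 6 = 18

18


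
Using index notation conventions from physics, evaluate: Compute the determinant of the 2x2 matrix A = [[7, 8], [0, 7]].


For a 2x2 matrix [[a, b], [c, d]], det = a*d - b*c.
a = 7, b = 8, c = 0, d = 7
a*d = 7 * 7 = 49
b*c = 8 * 0 = 0
det = 49 - 0 = 49

49


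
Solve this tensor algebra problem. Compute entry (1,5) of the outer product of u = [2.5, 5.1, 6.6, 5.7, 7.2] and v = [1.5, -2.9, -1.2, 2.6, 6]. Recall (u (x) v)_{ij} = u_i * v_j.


The outer product entry T_{ij} = u_i * v_j.
We need i=1, j=5.
u_1 = 2.5, v_5 = 6
T_{1,5} = 2.5 * 6 = 15

15


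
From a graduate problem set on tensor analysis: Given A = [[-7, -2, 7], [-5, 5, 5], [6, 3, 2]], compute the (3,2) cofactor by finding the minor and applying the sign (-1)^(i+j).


To find cofactor C_{32}, delete row 3 and column 2.
The resulting 2x2 submatrix is: [[-7, 7], [-5, 5]]
Minor M_{32} = -7*5 - 7*-5
  = -35 - -35 = 0
Sign = (-1)^(3+2) = (-1)^5 = -1
Cofactor C_{32} = -1 * 0 = 0

0


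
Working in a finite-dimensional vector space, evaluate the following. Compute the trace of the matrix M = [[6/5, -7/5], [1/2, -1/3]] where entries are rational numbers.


The trace is the sum of diagonal entries.
Diagonal: M[1,1] = 6/5, M[2,2] = -1/3
Tr(M) = 6/5 + -1/3
Computing step by step:
After adding M[1,1]: 6/5
After adding M[2,2]: 13/15
Tr(M) = 13/15

13/15


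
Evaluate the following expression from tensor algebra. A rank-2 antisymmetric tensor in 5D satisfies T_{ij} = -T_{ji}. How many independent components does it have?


An antisymmetric rank-2 tensor satisfies A_{ij} = -A_{ji}, so diagonal entries are zero.
The independent components are the upper-triangular entries: C(n, 2) = n(n-1)/2.
n = 5
C(5, 2) = 5 * 4 / 2 = 20 / 2 = 10

10


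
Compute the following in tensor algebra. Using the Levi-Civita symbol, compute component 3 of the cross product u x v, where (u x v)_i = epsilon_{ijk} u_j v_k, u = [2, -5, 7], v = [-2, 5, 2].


(u x v)_3 = sum_{j,k} epsilon_{3jk} u_j v_k. Only permutations of (1,2,3) contribute; the two non-zero terms are:
eps_{312} u_1 v_2 = 1 * 2 * 5 = 10
eps_{321} u_2 v_1 = -1 * -5 * -2 = -10
(u x v)_3 = 0

0


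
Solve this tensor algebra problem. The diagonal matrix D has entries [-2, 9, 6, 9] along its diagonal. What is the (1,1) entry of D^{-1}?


For a diagonal matrix, the inverse has entries (D^{-1})_{ii} = 1/d_{ii}.
The diagonal entries are: d_{11} = -2, d_{22} = 9, d_{33} = 6, d_{44} = 9
We need (D^{-1})_{11} = 1/d_{11} = 1/-2 = -1/2

-1/2


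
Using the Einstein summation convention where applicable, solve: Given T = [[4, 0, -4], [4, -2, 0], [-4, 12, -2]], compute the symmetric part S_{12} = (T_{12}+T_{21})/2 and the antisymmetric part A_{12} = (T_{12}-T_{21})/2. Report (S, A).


T_{12} = 0
T_{21} = 4
S_{12} = (0 + 4)/2 = 4/2 = 2
A_{12} = (0 - 4)/2 = -4/2 = -2
Check: S + A = 2 + -2 = 0 = T_{12}.

(2, -2)


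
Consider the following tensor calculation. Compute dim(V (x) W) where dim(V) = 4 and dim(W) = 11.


The dimension of a tensor product is the product of dimensions.
dim(V) = 4, dim(W) = 11
dim(V (x) W) = 4 * 11 = 44

44


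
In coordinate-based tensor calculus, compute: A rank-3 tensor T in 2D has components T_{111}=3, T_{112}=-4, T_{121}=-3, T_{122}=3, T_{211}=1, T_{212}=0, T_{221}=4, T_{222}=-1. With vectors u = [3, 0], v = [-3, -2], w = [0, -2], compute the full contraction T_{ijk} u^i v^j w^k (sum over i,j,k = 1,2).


S = sum over i,j,k of T_{ijk} u_i v_j w_k. Expanding all 8 terms:
T_{111}*u_1*v_1*w_1 = 3*3*-3*0 = 0  (running total: 0)
T_{112}*u_1*v_1*w_2 = -4*3*-3*-2 = -72  (running total: -72)
T_{121}*u_1*v_2*w_1 = -3*3*-2*0 = 0  (running total: -72)
T_{122}*u_1*v_2*w_2 = 3*3*-2*-2 = 36  (running total: -36)
T_{211}*u_2*v_1*w_1 = 1*0*-3*0 = 0  (running total: -36)
T_{212}*u_2*v_1*w_2 = 0*0*-3*-2 = 0  (running total: -36)
T_{221}*u_2*v_2*w_1 = 4*0*-2*0 = 0  (running total: -36)
T_{222}*u_2*v_2*w_2 = -1*0*-2*-2 = 0  (running total: -36)
S = -36

-36


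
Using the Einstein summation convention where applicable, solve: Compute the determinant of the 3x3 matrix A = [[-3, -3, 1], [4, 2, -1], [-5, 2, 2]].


Expanding along the first row, det(A) = a11*M_11 - a12*M_12 + a13*M_13, where M_1j is the (1,j) minor.
Minor M_11 = 2*2 - -1*2 = 6
Minor M_12 = 4*2 - -1*-5 = 3
Minor M_13 = 4*2 - 2*-5 = 18
det = -3*(6) - -3*(3) + 1*(18)
    = -18 - -9 + 18
    = 9

9


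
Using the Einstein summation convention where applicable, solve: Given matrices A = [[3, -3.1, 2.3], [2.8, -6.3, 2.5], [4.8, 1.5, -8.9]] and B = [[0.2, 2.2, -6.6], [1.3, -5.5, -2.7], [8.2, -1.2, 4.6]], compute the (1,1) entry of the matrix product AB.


(AB)_{ij} = sum_k A_{ik} B_{kj}.
For i=1, j=1:
A_{11} * B_{11} = 3 * 0.2 = 0.6
A_{12} * B_{21} = -3.1 * 1.3 = -4.03
A_{13} * B_{31} = 2.3 * 8.2 = 18.86
Sum = 0.6 + -4.03 + 18.86 = 15.43

15.43


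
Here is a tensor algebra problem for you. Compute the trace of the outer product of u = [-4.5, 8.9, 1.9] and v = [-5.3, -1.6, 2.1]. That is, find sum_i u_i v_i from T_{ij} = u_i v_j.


The outer product gives T_{ij} = u_i v_j.
The trace (contraction) is Tr(T) = sum_i T_{ii} = sum_i u_i v_i.
Diagonal entries:
T_{11} = u_1 * v_1 = -4.5 * -5.3 = 23.85
T_{22} = u_2 * v_2 = 8.9 * -1.6 = -14.24
T_{33} = u_3 * v_3 = 1.9 * 2.1 = 3.99
Tr(T) = 23.85 + -14.24 + 3.99 = 13.6

13.6


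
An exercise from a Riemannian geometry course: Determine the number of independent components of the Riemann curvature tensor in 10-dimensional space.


The Riemann tensor in d dimensions has d^2(d^2 - 1)/12 independent components.
d = 10, so d^2 = 100
d^2 - 1 = 99
d^2(d^2 - 1) = 100 * 99 = 9900
Divide by 12: 9900 / 12 = 825

825


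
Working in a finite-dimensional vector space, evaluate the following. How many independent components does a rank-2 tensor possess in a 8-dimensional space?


The number of components of a rank-r tensor in d dimensions is d^r.
Here d = 8 and r = 2.
8^2 = 64

64


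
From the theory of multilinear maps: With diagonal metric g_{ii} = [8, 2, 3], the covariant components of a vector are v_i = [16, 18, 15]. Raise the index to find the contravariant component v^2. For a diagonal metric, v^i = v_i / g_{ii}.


To raise an index with a diagonal metric: v^i = v_i / g_{ii}.
For index 2: v_2 = 18, g_{22} = 2
v^2 = 18 / 2 = 9

9


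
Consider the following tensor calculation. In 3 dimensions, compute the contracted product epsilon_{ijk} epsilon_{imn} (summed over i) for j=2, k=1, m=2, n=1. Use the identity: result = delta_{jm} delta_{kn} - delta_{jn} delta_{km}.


Using the identity: epsilon_{ijk} epsilon_{imn} = delta_{jm} delta_{kn} - delta_{jn} delta_{km}.
delta_{22} = 1
delta_{11} = 1
delta_{21} = 0
delta_{12} = 0
Result = 1 * 1 - 0 * 0 = 1 - 0 = 1

1


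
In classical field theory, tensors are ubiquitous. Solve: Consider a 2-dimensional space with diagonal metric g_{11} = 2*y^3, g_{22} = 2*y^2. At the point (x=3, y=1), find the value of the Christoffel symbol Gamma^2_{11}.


For a diagonal metric, Gamma^k_{ij} = (1/2) g^{kk} (dg_{ik}/dx_j + dg_{jk}/dx_i - dg_{ij}/dx_k).
The metric is diagonal, so g_{ab} = 0 for a != b.
At the given point: g_{11} = 2, g_{22} = 2
g^{22} = 1/2
dg_{12}/dx_1 = 0 (off-diagonal)
dg_{12}/dx_1 = 0 (off-diagonal)
dg_{11}/dx_2 = dg_{11}/dx_2 = 6
Numerator = 0 + 0 - 6 = -6
Gamma^2_{11} = -6 / (2 * 2) = -3/2

-3/2


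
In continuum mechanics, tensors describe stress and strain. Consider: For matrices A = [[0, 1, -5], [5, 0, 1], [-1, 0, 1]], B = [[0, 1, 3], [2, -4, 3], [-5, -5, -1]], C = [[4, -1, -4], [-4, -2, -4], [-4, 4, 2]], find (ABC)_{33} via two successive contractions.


(ABC)_{33} = sum_m (AB)_{3m} C_{m3}. First compute row 3 of AB.
(AB)_{31} = -1*0 + 0*2 + 1*-5 = -5
(AB)_{32} = -1*1 + 0*-4 + 1*-5 = -6
(AB)_{33} = -1*3 + 0*3 + 1*-1 = -4
Now contract with column 3 of C:
(AB)_{31} * C_{13} = -5 * -4 = 20
(AB)_{32} * C_{23} = -6 * -4 = 24
(AB)_{33} * C_{33} = -4 * 2 = -8
(ABC)_{33} = 20 + 24 + -8 = 36

36


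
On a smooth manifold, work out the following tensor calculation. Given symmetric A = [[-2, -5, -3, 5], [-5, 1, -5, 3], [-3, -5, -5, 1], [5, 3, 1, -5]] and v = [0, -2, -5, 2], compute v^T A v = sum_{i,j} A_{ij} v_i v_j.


First compute Av:
(Av)_1 = -2*0 + -5*-2 + -3*-5 + 5*2 = 35
(Av)_2 = -5*0 + 1*-2 + -5*-5 + 3*2 = 29
(Av)_3 = -3*0 + -5*-2 + -5*-5 + 1*2 = 37
(Av)_4 = 5*0 + 3*-2 + 1*-5 + -5*2 = -21
Av = [35, 29, 37, -21]
Then v^T (Av) = 0*35 + -2*29 + -5*37 + 2*-21
= 0 + -58 + -185 + -42 = -285

-285


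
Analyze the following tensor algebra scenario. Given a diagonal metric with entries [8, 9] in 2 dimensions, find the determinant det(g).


For a diagonal metric, the determinant is the product of diagonal entries.
Diagonal entries: 8, 9
det(g) = 8 * 9 = 72

72


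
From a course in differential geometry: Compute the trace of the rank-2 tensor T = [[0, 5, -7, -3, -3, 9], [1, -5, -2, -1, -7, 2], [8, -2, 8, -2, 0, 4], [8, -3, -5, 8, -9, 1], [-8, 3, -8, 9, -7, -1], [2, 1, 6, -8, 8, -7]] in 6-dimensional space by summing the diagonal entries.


The contraction (trace) of a rank-2 tensor is the sum of its diagonal elements.
Diagonal entries: A[1,1] = 0, A[2,2] = -5, A[3,3] = 8, A[4,4] = 8, A[5,5] = -7, A[6,6] = -7
Tr(A) = 0 + -5 + 8 + 8 + -7 + -7 = -3

-3


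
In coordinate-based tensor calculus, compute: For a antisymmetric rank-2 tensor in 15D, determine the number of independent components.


A antisymmetric rank-2 tensor in d dimensions has d(d-1)/2 independent components.
d = 15
d(d-1)/2 = 15 * 14 / 2 = 210 / 2 = 105

105


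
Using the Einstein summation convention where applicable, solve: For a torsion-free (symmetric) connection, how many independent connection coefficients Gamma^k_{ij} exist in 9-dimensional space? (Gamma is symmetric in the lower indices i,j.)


Christoffel symbols Gamma^k_{ij} are symmetric in i,j, so there are d * d(d+1)/2 independent symbols.
d = 9
d(d+1)/2 = 9 * 10 / 2 = 45
Total = 9 * 45 = 405

405


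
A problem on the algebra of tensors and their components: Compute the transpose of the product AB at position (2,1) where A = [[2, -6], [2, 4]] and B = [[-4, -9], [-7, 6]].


(AB)^T_{ij} = (AB)_{ji} = sum_k A_{jk} B_{ki}.
For i=2, j=1 we need (AB)_{12}:
A_{11} * B_{12} = 2 * -9 = -18
A_{12} * B_{22} = -6 * 6 = -36
Sum = -18 + -36 = -54

-54


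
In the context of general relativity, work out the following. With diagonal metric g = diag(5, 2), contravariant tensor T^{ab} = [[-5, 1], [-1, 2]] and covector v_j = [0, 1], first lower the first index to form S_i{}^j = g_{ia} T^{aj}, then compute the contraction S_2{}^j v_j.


Step 1: lower the first index. For a diagonal metric, g_{ia} T^{aj} = g_{ii} T^{ij} (no sum on i).
g_{22} = 2
S_2{}^1 = 2 * T^{21} = 2 * -1 = -2
S_2{}^2 = 2 * T^{22} = 2 * 2 = 4
Step 2: contract S_2{}^j with v_j.
S_2{}^1 * v_1 = -2 * 0 = 0
S_2{}^2 * v_2 = 4 * 1 = 4
Result = 0 + 4 = 4

4


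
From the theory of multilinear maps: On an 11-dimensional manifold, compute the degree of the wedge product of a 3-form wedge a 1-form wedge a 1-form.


The degree of a wedge product is the sum of the degrees of the individual forms.
Degrees: 3, 1, 1
Total degree = 3 + 1 + 1 = 5

5


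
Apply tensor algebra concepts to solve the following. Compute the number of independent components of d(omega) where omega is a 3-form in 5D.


The exterior derivative of a p-form is a (p+1)-form.
Its number of independent components is C(n, p+1).
n = 5, p+1 = 4
C(5, 4) = 5

5


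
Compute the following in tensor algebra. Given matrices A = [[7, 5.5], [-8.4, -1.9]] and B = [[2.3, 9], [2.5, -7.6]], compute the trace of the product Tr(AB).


Tr(AB) = sum_i (AB)_{ii} where (AB)_{ii} = sum_k A_{ik} B_{ki}.
(AB)_{11} = 7*2.3 + 5.5*2.5 = 29.85
(AB)_{22} = -8.4*9 + -1.9*-7.6 = -61.16
Tr(AB) = 29.85 + -61.16 = -31.31

-31.31


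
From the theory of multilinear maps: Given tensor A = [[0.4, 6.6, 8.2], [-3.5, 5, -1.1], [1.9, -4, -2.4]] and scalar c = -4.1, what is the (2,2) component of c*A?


Scalar multiplication: (cA)_{ij} = c * A_{ij}.
c = -4.1
A_{22} = 5
(cA)_{22} = -4.1 * 5 = -20.5

-20.5


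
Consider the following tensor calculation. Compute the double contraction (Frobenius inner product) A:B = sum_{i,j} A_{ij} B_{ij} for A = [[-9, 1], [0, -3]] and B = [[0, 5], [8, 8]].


A:B = sum over all i,j of A_{ij} * B_{ij}.
Row 1: -9*0=0, 1*5=5 => row sum = 5
Row 2: 0*8=0, -3*8=-24 => row sum = -24
Total = 5 + -24 = -19

-19


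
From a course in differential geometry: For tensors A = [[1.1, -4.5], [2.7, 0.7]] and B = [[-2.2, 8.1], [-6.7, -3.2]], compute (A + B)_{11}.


Tensor addition is component-wise: (A + B)_{ij} = A_{ij} + B_{ij}.
A_{11} = 1.1
B_{11} = -2.2
(A + B)_{11} = 1.1 + -2.2 = -1.1

-1.1


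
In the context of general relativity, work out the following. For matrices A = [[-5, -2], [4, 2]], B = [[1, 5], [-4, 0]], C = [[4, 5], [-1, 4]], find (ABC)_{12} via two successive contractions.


(ABC)_{12} = sum_m (AB)_{1m} C_{m2}. First compute row 1 of AB.
(AB)_{11} = -5*1 + -2*-4 = 3
(AB)_{12} = -5*5 + -2*0 = -25
Now contract with column 2 of C:
(AB)_{11} * C_{12} = 3 * 5 = 15
(AB)_{12} * C_{22} = -25 * 4 = -100
(ABC)_{12} = 15 + -100 = -85

-85


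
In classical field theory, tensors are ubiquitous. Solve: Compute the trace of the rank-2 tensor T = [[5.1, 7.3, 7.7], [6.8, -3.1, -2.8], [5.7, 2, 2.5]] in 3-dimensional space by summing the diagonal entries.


The contraction (trace) of a rank-2 tensor is the sum of its diagonal elements.
Diagonal entries: A[1,1] = 5.1, A[2,2] = -3.1, A[3,3] = 2.5
Tr(A) = 5.1 + -3.1 + 2.5 = 4.5

4.5


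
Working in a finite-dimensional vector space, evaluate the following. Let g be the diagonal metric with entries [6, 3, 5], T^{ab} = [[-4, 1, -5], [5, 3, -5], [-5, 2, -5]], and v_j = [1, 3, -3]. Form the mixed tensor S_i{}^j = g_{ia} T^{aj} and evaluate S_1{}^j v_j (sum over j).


Step 1: lower the first index. For a diagonal metric, g_{ia} T^{aj} = g_{ii} T^{ij} (no sum on i).
g_{11} = 6
S_1{}^1 = 6 * T^{11} = 6 * -4 = -24
S_1{}^2 = 6 * T^{12} = 6 * 1 = 6
S_1{}^3 = 6 * T^{13} = 6 * -5 = -30
Step 2: contract S_1{}^j with v_j.
S_1{}^1 * v_1 = -24 * 1 = -24
S_1{}^2 * v_2 = 6 * 3 = 18
S_1{}^3 * v_3 = -30 * -3 = 90
Result = -24 + 18 + 90 = 84

84


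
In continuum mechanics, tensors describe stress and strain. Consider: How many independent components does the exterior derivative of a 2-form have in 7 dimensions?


The exterior derivative of a p-form is a (p+1)-form.
Its number of independent components is C(n, p+1).
n = 7, p+1 = 3
C(7, 3) = 35

35


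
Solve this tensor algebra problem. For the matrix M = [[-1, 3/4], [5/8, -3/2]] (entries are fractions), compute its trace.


The trace is the sum of diagonal entries.
Diagonal: M[1,1] = -1, M[2,2] = -3/2
Tr(M) = -1 + -3/2
Computing step by step:
After adding M[1,1]: -1
After adding M[2,2]: -5/2
Tr(M) = -5/2

-5/2


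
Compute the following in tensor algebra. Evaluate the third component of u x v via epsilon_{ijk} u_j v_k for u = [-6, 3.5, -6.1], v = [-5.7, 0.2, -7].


(u x v)_3 = sum_{j,k} epsilon_{3jk} u_j v_k. Only permutations of (1,2,3) contribute; the two non-zero terms are:
eps_{312} u_1 v_2 = 1 * -6 * 0.2 = -1.2
eps_{321} u_2 v_1 = -1 * 3.5 * -5.7 = 19.95
(u x v)_3 = 18.75

18.75


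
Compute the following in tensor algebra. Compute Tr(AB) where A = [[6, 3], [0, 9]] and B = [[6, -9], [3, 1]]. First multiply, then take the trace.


Tr(AB) = sum_i (AB)_{ii} where (AB)_{ii} = sum_k A_{ik} B_{ki}.
(AB)_{11} = 6*6 + 3*3 = 45
(AB)_{22} = 0*-9 + 9*1 = 9
Tr(AB) = 45 + 9 = 54

54


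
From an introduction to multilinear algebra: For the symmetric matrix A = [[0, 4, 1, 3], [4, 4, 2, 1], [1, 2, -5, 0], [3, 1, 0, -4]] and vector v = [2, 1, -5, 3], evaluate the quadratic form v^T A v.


First compute Av:
(Av)_1 = 0*2 + 4*1 + 1*-5 + 3*3 = 8
(Av)_2 = 4*2 + 4*1 + 2*-5 + 1*3 = 5
(Av)_3 = 1*2 + 2*1 + -5*-5 + 0*3 = 29
(Av)_4 = 3*2 + 1*1 + 0*-5 + -4*3 = -5
Av = [8, 5, 29, -5]
Then v^T (Av) = 2*8 + 1*5 + -5*29 + 3*-5
= 16 + 5 + -145 + -15 = -139

-139
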